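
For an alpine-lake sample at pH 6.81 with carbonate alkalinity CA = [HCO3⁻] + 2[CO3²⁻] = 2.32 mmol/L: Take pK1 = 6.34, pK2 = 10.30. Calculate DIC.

CA = [HCO3⁻] + 2[CO3²⁻] = (α₁ + 2α₂)·DIC
At pH 6.81: [H⁺]/K1 = 10^-0.47 = 0.33884, K2/[H⁺] = 10^-3.49 = 0.00032359
α₁ = 1/(1 + 0.33884 + 0.00032359) = 1/1.3392 = 0.7467; α₂ = α₁·K2/[H⁺] = 0.0002416
α₁ + 2α₂ = 0.7472
DIC = CA / (α₁ + 2α₂) = 2.32 / 0.7472 = 3.10 mmol/L

DIC = 3.10 mmol/L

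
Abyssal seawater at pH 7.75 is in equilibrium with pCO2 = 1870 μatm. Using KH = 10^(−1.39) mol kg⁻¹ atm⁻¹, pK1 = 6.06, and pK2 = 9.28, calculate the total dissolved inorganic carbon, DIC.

DIC = 3.92 mmol/kg

[CO2*] = KH · pCO2 = 10^(−1.39) × 1870×10^-6 = 7.618×10^-5 mol/kg
α₀ = 1/(1 + K1/[H⁺] + K1K2/[H⁺]²) = 1/(1 + 10^+1.69 + 10^+0.16) = 0.01945
DIC = [CO2*]/α₀ = 7.618×10^-5 / 0.01945 = 3.92 mmol/kg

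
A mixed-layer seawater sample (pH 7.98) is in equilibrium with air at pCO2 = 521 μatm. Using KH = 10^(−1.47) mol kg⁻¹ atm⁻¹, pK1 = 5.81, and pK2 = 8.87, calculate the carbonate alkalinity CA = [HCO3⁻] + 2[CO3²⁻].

[CO2*] = KH · pCO2 = 10^(−1.47) × 521×10^-6 = 1.765×10^-5 mol/kg
α₀ = 1/(1 + K1/[H⁺] + K1K2/[H⁺]²) = 1/(1 + 10^+2.17 + 10^+1.28) = 0.005954
DIC = [CO2*]/α₀ = 1.765×10^-5 / 0.005954 = 2.965 mmol/kg
CA = (α₁ + 2α₂)·DIC = (0.8806 + 2×0.1134) × 2.965 = 3.28 mmol/kg

CA = 3.28 mmol/kg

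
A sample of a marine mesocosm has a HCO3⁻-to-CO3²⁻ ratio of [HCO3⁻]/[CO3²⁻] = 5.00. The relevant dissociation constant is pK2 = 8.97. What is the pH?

pH = 8.27

From K2 = [H⁺][CO3²⁻]/[HCO3⁻]:  pH = pK2 − log₁₀([HCO3⁻]/[CO3²⁻])
log₁₀(5.00) = +0.699
pH = 8.97 − (+0.699) = 8.27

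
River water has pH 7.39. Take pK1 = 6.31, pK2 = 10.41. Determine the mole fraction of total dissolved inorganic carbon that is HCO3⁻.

α₁ = 0.922

α₁ = 1 / (1 + [H⁺]/K1 + K2/[H⁺]) = 1 / (1 + 10^-1.08 + 10^-3.02)
   = 1 / (1 + 0.083176 + 0.00095499) = 1/1.0841 = 0.9224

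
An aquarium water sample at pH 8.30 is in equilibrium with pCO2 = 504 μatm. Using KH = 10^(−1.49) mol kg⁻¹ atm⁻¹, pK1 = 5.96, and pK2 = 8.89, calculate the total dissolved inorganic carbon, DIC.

[CO2*] = KH · pCO2 = 10^(−1.49) × 504×10^-6 = 1.631×10^-5 mol/kg
α₀ = 1/(1 + K1/[H⁺] + K1K2/[H⁺]²) = 1/(1 + 10^+2.34 + 10^+1.75) = 0.003623
DIC = [CO2*]/α₀ = 1.631×10^-5 / 0.003623 = 4.50 mmol/kg

DIC = 4.50 mmol/kg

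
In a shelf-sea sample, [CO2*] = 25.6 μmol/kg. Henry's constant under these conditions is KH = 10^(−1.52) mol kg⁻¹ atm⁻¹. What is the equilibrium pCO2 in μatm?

pCO2 = 848 μatm

KH = 10^(−1.52) = 3.020×10^-2 mol kg⁻¹ atm⁻¹
pCO2 = [CO2*]/KH = 25.6×10^-6 / 3.020×10^-2 = 8.48×10^-4 atm = 848 μatm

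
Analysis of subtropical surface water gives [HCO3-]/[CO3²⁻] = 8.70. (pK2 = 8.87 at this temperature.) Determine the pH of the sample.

From K2 = [H⁺][CO3²⁻]/[HCO3-]:  pH = pK2 − log₁₀([HCO3-]/[CO3²⁻])
log₁₀(8.70) = +0.940
pH = 8.87 − (+0.940) = 7.93

pH = 7.93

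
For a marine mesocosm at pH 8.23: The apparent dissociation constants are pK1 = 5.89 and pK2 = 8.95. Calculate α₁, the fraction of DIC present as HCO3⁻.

α₁ = 1 / (1 + [H⁺]/K1 + K2/[H⁺]) = 1 / (1 + 10^-2.34 + 10^-0.72)
   = 1 / (1 + 0.0045709 + 0.19055) = 1/1.1951 = 0.8367

α₁ = 0.837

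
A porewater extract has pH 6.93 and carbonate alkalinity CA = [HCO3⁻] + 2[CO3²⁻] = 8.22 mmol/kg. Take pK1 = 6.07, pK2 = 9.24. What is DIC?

CA = [HCO3⁻] + 2[CO3²⁻] = (α₁ + 2α₂)·DIC
At pH 6.93: [H⁺]/K1 = 10^-0.86 = 0.13804, K2/[H⁺] = 10^-2.31 = 0.0048978
α₁ = 1/(1 + 0.13804 + 0.0048978) = 1/1.1429 = 0.8749; α₂ = α₁·K2/[H⁺] = 0.004285
α₁ + 2α₂ = 0.8835
DIC = CA / (α₁ + 2α₂) = 8.22 / 0.8835 = 9.30 mmol/kg

DIC = 9.30 mmol/kg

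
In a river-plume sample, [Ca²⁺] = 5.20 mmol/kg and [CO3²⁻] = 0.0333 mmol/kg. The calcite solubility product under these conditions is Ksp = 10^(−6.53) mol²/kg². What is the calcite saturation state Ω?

Ksp = 10^(−6.53) = 2.951×10^-7
Ω = [Ca²⁺][CO3²⁻]/Ksp = (5.20×10^-3)(0.0333×10^-3) / 2.951×10^-7 = 0.587

Ω = 0.587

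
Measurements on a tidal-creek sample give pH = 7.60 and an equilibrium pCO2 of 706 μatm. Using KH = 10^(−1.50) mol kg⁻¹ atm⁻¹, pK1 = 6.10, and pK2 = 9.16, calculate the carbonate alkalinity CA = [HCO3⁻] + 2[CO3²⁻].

CA = 0.745 mmol/kg

[CO2*] = KH · pCO2 = 10^(−1.50) × 706×10^-6 = 2.233×10^-5 mol/kg
α₀ = 1/(1 + K1/[H⁺] + K1K2/[H⁺]²) = 1/(1 + 10^+1.50 + 10^-0.06) = 0.02986
DIC = [CO2*]/α₀ = 2.233×10^-5 / 0.02986 = 0.7478 mmol/kg
CA = (α₁ + 2α₂)·DIC = (0.9441 + 2×0.02600) × 0.7478 = 0.745 mmol/kg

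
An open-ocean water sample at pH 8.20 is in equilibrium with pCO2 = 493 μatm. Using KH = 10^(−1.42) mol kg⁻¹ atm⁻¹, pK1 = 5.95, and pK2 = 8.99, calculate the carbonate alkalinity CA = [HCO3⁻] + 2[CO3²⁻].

[CO2*] = KH · pCO2 = 10^(−1.42) × 493×10^-6 = 1.874×10^-5 mol/kg
α₀ = 1/(1 + K1/[H⁺] + K1K2/[H⁺]²) = 1/(1 + 10^+2.25 + 10^+1.46) = 0.004815
DIC = [CO2*]/α₀ = 1.874×10^-5 / 0.004815 = 3.892 mmol/kg
CA = (α₁ + 2α₂)·DIC = (0.8563 + 2×0.1389) × 3.892 = 4.41 mmol/kg

CA = 4.41 mmol/kg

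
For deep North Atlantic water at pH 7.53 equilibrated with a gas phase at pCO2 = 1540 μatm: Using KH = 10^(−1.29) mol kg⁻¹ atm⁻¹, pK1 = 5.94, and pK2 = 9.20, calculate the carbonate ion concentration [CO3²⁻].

[CO2*] = KH · pCO2 = 10^(−1.29) × 1540×10^-6 = 7.898×10^-5 mol/kg
α₀ = 1/(1 + K1/[H⁺] + K1K2/[H⁺]²) = 1/(1 + 10^+1.59 + 10^-0.08) = 0.02455
DIC = [CO2*]/α₀ = 7.898×10^-5 / 0.02455 = 3.217 mmol/kg
[CO3²⁻] = α₂·DIC; α₂ = 0.02042, so [CO3²⁻] = 0.02042 × 3.217 = 0.0657 mmol/kg

[CO3²⁻] = 0.0657 mmol/kg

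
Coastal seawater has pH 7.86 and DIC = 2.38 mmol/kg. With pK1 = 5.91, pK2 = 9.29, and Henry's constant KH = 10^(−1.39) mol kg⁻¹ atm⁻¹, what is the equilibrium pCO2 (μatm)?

pCO2 = 625 μatm

α₀ = 1 / (1 + K1/[H⁺] + K1K2/[H⁺]²) = 1 / (1 + 10^+1.95 + 10^+0.52)
   = 1 / (1 + 89.125 + 3.3113) = 1/93.436 = 0.01070
[CO2*] = α₀ × DIC = 0.01070 × 2.38 = 0.02547 mmol/kg
pCO2 = [CO2*]/KH = 2.547×10^-5 / 4.074×10^-2 = 625 μatm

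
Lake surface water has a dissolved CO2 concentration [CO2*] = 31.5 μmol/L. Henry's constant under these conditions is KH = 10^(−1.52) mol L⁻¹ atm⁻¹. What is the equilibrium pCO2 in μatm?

pCO2 = 1040 μatm

KH = 10^(−1.52) = 3.020×10^-2 mol L⁻¹ atm⁻¹
pCO2 = [CO2*]/KH = 31.5×10^-6 / 3.020×10^-2 = 1.04×10^-3 atm = 1040 μatm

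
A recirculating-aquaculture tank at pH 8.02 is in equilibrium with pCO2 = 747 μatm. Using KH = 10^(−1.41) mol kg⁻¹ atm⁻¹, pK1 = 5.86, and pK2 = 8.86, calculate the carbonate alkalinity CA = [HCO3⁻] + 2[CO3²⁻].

[CO2*] = KH · pCO2 = 10^(−1.41) × 747×10^-6 = 2.906×10^-5 mol/kg
α₀ = 1/(1 + K1/[H⁺] + K1K2/[H⁺]²) = 1/(1 + 10^+2.16 + 10^+1.32) = 0.006008
DIC = [CO2*]/α₀ = 2.906×10^-5 / 0.006008 = 4.837 mmol/kg
CA = (α₁ + 2α₂)·DIC = (0.8685 + 2×0.1255) × 4.837 = 5.42 mmol/kg

CA = 5.42 mmol/kg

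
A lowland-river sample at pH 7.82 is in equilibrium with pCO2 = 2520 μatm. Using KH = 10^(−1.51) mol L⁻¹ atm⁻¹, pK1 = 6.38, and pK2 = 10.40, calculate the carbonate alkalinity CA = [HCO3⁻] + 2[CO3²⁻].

CA = 2.16 mmol/L

[CO2*] = KH · pCO2 = 10^(−1.51) × 2520×10^-6 = 7.788×10^-5 mol/L
α₀ = 1/(1 + K1/[H⁺] + K1K2/[H⁺]²) = 1/(1 + 10^+1.44 + 10^-1.14) = 0.03495
DIC = [CO2*]/α₀ = 7.788×10^-5 / 0.03495 = 2.228 mmol/L
CA = (α₁ + 2α₂)·DIC = (0.9625 + 2×0.002532) × 2.228 = 2.16 mmol/L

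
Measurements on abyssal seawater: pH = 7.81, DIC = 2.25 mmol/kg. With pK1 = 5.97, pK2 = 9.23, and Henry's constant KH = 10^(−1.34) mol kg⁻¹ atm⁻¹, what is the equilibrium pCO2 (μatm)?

pCO2 = 676 μatm

α₀ = 1 / (1 + K1/[H⁺] + K1K2/[H⁺]²) = 1 / (1 + 10^+1.84 + 10^+0.42)
   = 1 / (1 + 69.183 + 2.6303) = 1/72.813 = 0.01373
[CO2*] = α₀ × DIC = 0.01373 × 2.25 = 0.03090 mmol/kg
pCO2 = [CO2*]/KH = 3.090×10^-5 / 4.571×10^-2 = 676 μatm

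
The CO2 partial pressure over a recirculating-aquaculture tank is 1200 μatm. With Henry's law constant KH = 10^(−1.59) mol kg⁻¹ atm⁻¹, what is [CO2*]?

KH = 10^(−1.59) = 2.570×10^-2 mol kg⁻¹ atm⁻¹
[CO2*] = KH · pCO2 = 2.570×10^-2 × 1200×10^-6 atm = 3.08×10^-5 mol/kg

[CO2*] = 30.8 μmol/kg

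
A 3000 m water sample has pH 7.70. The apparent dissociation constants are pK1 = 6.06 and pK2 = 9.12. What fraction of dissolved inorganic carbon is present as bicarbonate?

α₁ = 0.943

α₁ = 1 / (1 + [H⁺]/K1 + K2/[H⁺]) = 1 / (1 + 10^-1.64 + 10^-1.42)
   = 1 / (1 + 0.022909 + 0.038019) = 1/1.0609 = 0.9426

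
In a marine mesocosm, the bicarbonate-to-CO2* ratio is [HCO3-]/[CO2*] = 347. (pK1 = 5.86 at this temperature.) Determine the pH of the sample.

From K1 = [H⁺][HCO3-]/[CO2*]:  pH = pK1 + log₁₀([HCO3-]/[CO2*])
log₁₀(347) = +2.540
pH = 5.86 + (+2.540) = 8.40

pH = 8.40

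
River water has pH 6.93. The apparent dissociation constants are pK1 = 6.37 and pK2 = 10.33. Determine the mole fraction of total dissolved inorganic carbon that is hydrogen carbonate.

α₁ = 0.784

α₁ = 1 / (1 + [H⁺]/K1 + K2/[H⁺]) = 1 / (1 + 10^-0.56 + 10^-3.40)
   = 1 / (1 + 0.27542 + 0.00039811) = 1/1.2758 = 0.7838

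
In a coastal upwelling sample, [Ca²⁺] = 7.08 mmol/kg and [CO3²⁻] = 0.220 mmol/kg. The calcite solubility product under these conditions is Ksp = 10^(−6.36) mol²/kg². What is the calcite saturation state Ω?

Ksp = 10^(−6.36) = 4.365×10^-7
Ω = [Ca²⁺][CO3²⁻]/Ksp = (7.08×10^-3)(0.220×10^-3) / 4.365×10^-7 = 3.57

Ω = 3.57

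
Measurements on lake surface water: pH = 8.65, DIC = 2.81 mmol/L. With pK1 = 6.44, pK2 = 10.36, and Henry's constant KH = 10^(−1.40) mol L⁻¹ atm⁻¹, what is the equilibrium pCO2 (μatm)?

α₀ = 1 / (1 + K1/[H⁺] + K1K2/[H⁺]²) = 1 / (1 + 10^+2.21 + 10^+0.50)
   = 1 / (1 + 162.18 + 3.1623) = 1/166.34 = 0.006012
[CO2*] = α₀ × DIC = 0.006012 × 2.81 = 0.01689 mmol/L = 16.89 μmol/L
pCO2 = [CO2*]/KH = 1.689×10^-5 / 3.981×10^-2 = 424 μatm

pCO2 = 424 μatm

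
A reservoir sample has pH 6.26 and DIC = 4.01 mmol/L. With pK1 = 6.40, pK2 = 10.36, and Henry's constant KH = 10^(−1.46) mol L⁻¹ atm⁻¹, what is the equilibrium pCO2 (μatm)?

α₀ = 1 / (1 + K1/[H⁺] + K1K2/[H⁺]²) = 1 / (1 + 10^-0.14 + 10^-4.24)
   = 1 / (1 + 0.72444 + 5.7544×10^-5) = 1/1.7245 = 0.5799
[CO2*] = α₀ × DIC = 0.5799 × 4.01 = 2.325 mmol/L
pCO2 = [CO2*]/KH = 2.325×10^-3 / 3.467×10^-2 = 6.71×10^4 μatm

pCO2 = 6.71×10^4 μatm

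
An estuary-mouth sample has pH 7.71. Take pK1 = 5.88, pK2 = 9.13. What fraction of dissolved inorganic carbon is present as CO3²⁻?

α₂ = 1 / (1 + [H⁺]/K2 + [H⁺]²/(K1K2)) = 1 / (1 + 10^+1.42 + 10^-0.41)
   = 1 / (1 + 26.303 + 0.38905) = 1/27.692 = 0.03611

α₂ = 0.0361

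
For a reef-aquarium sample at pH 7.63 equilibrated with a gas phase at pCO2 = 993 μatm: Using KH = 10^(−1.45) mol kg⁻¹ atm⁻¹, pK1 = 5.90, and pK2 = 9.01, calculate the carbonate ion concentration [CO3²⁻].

[CO2*] = KH · pCO2 = 10^(−1.45) × 993×10^-6 = 3.523×10^-5 mol/kg
α₀ = 1/(1 + K1/[H⁺] + K1K2/[H⁺]²) = 1/(1 + 10^+1.73 + 10^+0.35) = 0.01756
DIC = [CO2*]/α₀ = 3.523×10^-5 / 0.01756 = 2.006 mmol/kg
[CO3²⁻] = α₂·DIC; α₂ = 0.03932, so [CO3²⁻] = 0.03932 × 2.006 = 0.0789 mmol/kg

[CO3²⁻] = 0.0789 mmol/kg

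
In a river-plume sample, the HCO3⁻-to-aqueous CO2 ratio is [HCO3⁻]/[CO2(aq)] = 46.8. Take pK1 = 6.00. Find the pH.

From K1 = [H⁺][HCO3⁻]/[CO2(aq)]:  pH = pK1 + log₁₀([HCO3⁻]/[CO2(aq)])
log₁₀(46.8) = +1.670
pH = 6.00 + (+1.670) = 7.67

pH = 7.67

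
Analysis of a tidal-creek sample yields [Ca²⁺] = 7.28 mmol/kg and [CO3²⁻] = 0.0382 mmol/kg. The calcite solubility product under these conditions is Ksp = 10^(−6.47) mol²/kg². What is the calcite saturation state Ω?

Ksp = 10^(−6.47) = 3.388×10^-7
Ω = [Ca²⁺][CO3²⁻]/Ksp = (7.28×10^-3)(0.0382×10^-3) / 3.388×10^-7 = 0.821

Ω = 0.821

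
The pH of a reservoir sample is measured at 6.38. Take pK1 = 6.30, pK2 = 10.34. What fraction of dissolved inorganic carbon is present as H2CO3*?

α₀ = 1 / (1 + K1/[H⁺] + K1K2/[H⁺]²) = 1 / (1 + 10^+0.08 + 10^-3.88)
   = 1 / (1 + 1.2023 + 0.00013183) = 1/2.2024 = 0.4541

α₀ = 0.454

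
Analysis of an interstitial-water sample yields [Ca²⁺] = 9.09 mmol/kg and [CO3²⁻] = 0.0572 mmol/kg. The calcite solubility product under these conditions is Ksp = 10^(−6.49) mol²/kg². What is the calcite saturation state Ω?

Ksp = 10^(−6.49) = 3.236×10^-7
Ω = [Ca²⁺][CO3²⁻]/Ksp = (9.09×10^-3)(0.0572×10^-3) / 3.236×10^-7 = 1.61

Ω = 1.61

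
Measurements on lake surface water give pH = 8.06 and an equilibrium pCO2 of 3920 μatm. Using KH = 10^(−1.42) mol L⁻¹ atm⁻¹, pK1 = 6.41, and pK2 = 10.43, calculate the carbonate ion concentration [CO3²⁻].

[CO2*] = KH · pCO2 = 10^(−1.42) × 3920×10^-6 = 1.490×10^-4 mol/L
α₀ = 1/(1 + K1/[H⁺] + K1K2/[H⁺]²) = 1/(1 + 10^+1.65 + 10^-0.72) = 0.02181
DIC = [CO2*]/α₀ = 1.490×10^-4 / 0.02181 = 6.835 mmol/L
[CO3²⁻] = α₂·DIC; α₂ = 0.004155, so [CO3²⁻] = 0.004155 × 6.835 = 0.0284 mmol/L

[CO3²⁻] = 0.0284 mmol/L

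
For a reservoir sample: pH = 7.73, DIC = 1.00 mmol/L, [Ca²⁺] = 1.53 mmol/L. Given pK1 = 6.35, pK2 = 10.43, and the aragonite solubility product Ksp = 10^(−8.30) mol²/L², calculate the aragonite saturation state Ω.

Ω = 0.584

α₂ = 1 / (1 + [H⁺]/K2 + [H⁺]²/(K1K2)) = 1 / (1 + 10^+2.70 + 10^+1.32)
   = 1 / (1 + 501.19 + 20.893) = 1/523.08 = 0.001912
[CO3²⁻] = α₂ × DIC = 0.001912 × 1.00 = 0.001912 mmol/L = 1.912 μmol/L
Ksp = 10^(−8.30) = 5.012×10^-9
Ω = [Ca²⁺][CO3²⁻]/Ksp = (1.53×10^-3)(1.912×10^-6) / 5.012×10^-9 = 0.584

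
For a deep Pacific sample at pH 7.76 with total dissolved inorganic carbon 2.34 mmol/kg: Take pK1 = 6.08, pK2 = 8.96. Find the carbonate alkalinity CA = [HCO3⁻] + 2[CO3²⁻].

CA = 2.43 mmol/kg

CA = [HCO3⁻] + 2[CO3²⁻] = (α₁ + 2α₂)·DIC
At pH 7.76: [H⁺]/K1 = 10^-1.68 = 0.020893, K2/[H⁺] = 10^-1.20 = 0.063096
α₁ = 1/(1 + 0.020893 + 0.063096) = 1/1.0840 = 0.9225; α₂ = α₁·K2/[H⁺] = 0.05821
α₁ + 2α₂ = 1.0389
CA = 1.0389 × 2.34 = 2.43 mmol/kg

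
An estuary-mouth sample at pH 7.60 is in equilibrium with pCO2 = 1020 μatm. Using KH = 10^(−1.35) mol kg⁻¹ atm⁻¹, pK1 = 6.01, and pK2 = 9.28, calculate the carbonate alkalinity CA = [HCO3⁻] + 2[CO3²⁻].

[CO2*] = KH · pCO2 = 10^(−1.35) × 1020×10^-6 = 4.556×10^-5 mol/kg
α₀ = 1/(1 + K1/[H⁺] + K1K2/[H⁺]²) = 1/(1 + 10^+1.59 + 10^-0.09) = 0.02456
DIC = [CO2*]/α₀ = 4.556×10^-5 / 0.02456 = 1.855 mmol/kg
CA = (α₁ + 2α₂)·DIC = (0.9555 + 2×0.01996) × 1.855 = 1.85 mmol/kg

CA = 1.85 mmol/kg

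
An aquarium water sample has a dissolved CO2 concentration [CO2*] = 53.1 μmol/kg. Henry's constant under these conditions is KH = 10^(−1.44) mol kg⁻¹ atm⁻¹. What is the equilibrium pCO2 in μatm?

pCO2 = 1460 μatm

KH = 10^(−1.44) = 3.631×10^-2 mol kg⁻¹ atm⁻¹
pCO2 = [CO2*]/KH = 53.1×10^-6 / 3.631×10^-2 = 1.46×10^-3 atm = 1460 μatm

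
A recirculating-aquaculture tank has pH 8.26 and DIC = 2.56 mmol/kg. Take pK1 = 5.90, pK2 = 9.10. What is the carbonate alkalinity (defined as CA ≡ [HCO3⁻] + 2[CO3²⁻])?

CA = 2.87 mmol/kg

CA = [HCO3⁻] + 2[CO3²⁻] = (α₁ + 2α₂)·DIC
At pH 8.26: [H⁺]/K1 = 10^-2.36 = 0.0043652, K2/[H⁺] = 10^-0.84 = 0.14454
α₁ = 1/(1 + 0.0043652 + 0.14454) = 1/1.1489 = 0.8704; α₂ = α₁·K2/[H⁺] = 0.1258
α₁ + 2α₂ = 1.1220
CA = 1.1220 × 2.56 = 2.87 mmol/kg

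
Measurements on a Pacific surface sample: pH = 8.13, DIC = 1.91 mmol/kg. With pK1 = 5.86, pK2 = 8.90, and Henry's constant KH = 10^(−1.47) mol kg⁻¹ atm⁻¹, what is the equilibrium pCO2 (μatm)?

α₀ = 1 / (1 + K1/[H⁺] + K1K2/[H⁺]²) = 1 / (1 + 10^+2.27 + 10^+1.50)
   = 1 / (1 + 186.21 + 31.623) = 1/218.83 = 0.004570
[CO2*] = α₀ × DIC = 0.004570 × 1.91 = 0.008728 mmol/kg = 8.728 μmol/kg
pCO2 = [CO2*]/KH = 8.728×10^-6 / 3.388×10^-2 = 258 μatm

pCO2 = 258 μatm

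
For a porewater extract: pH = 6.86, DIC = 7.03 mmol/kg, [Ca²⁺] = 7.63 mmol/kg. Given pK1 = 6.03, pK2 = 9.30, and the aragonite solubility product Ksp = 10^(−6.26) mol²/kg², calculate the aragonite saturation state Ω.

α₂ = 1 / (1 + [H⁺]/K2 + [H⁺]²/(K1K2)) = 1 / (1 + 10^+2.44 + 10^+1.61)
   = 1 / (1 + 275.42 + 40.738) = 1/317.16 = 0.003153
[CO3²⁻] = α₂ × DIC = 0.003153 × 7.03 = 0.02217 mmol/kg
Ksp = 10^(−6.26) = 5.495×10^-7
Ω = [Ca²⁺][CO3²⁻]/Ksp = (7.63×10^-3)(2.217×10^-5) / 5.495×10^-7 = 0.308

Ω = 0.308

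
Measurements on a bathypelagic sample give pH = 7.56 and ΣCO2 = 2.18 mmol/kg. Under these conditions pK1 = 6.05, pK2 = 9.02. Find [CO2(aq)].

[CO2*] = 0.0632 mmol/kg

α₀ = 1 / (1 + K1/[H⁺] + K1K2/[H⁺]²) = 1 / (1 + 10^+1.51 + 10^+0.05)
   = 1 / (1 + 32.359 + 1.1220) = 1/34.481 = 0.02900
[CO2*] = α₀ × DIC = 0.02900 × 2.18 = 0.0632 mmol/kg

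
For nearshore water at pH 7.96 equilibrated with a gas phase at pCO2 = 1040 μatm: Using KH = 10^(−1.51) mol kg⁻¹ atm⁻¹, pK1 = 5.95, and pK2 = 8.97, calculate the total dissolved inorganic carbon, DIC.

[CO2*] = KH · pCO2 = 10^(−1.51) × 1040×10^-6 = 3.214×10^-5 mol/kg
α₀ = 1/(1 + K1/[H⁺] + K1K2/[H⁺]²) = 1/(1 + 10^+2.01 + 10^+1.00) = 0.008824
DIC = [CO2*]/α₀ = 3.214×10^-5 / 0.008824 = 3.64 mmol/kg

DIC = 3.64 mmol/kg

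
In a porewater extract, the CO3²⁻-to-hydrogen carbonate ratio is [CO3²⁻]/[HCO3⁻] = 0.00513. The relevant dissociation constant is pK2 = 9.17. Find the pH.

From K2 = [H⁺][CO3²⁻]/[HCO3⁻]:  pH = pK2 + log₁₀([CO3²⁻]/[HCO3⁻])
log₁₀(0.00513) = -2.290
pH = 9.17 + (-2.290) = 6.88

pH = 6.88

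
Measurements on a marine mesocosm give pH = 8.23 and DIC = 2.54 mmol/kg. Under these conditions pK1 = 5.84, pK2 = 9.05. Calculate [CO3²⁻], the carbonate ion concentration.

[CO3²⁻] = 0.333 mmol/kg

α₂ = 1 / (1 + [H⁺]/K2 + [H⁺]²/(K1K2)) = 1 / (1 + 10^+0.82 + 10^-1.57)
   = 1 / (1 + 6.6069 + 0.026915) = 1/7.6338 = 0.1310
[CO3²⁻] = α₂ × DIC = 0.1310 × 2.54 = 0.333 mmol/kg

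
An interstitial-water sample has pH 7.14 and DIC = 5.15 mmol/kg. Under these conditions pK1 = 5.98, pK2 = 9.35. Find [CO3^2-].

α₂ = 1 / (1 + [H⁺]/K2 + [H⁺]²/(K1K2)) = 1 / (1 + 10^+2.21 + 10^+1.05)
   = 1 / (1 + 162.18 + 11.220) = 1/174.40 = 0.005734
[CO3²⁻] = α₂ × DIC = 0.005734 × 5.15 = 0.0295 mmol/kg

[CO3²⁻] = 0.0295 mmol/kg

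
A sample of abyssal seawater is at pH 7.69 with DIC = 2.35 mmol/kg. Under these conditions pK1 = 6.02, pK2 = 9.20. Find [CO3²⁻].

α₂ = 1 / (1 + [H⁺]/K2 + [H⁺]²/(K1K2)) = 1 / (1 + 10^+1.51 + 10^-0.16)
   = 1 / (1 + 32.359 + 0.69183) = 1/34.051 = 0.02937
[CO3²⁻] = α₂ × DIC = 0.02937 × 2.35 = 0.0690 mmol/kg

[CO3²⁻] = 0.0690 mmol/kg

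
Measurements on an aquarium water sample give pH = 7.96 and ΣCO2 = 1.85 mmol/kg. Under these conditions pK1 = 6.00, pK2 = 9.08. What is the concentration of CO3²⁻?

α₂ = 1 / (1 + [H⁺]/K2 + [H⁺]²/(K1K2)) = 1 / (1 + 10^+1.12 + 10^-0.84)
   = 1 / (1 + 13.183 + 0.14454) = 1/14.327 = 0.06980
[CO3²⁻] = α₂ × DIC = 0.06980 × 1.85 = 0.129 mmol/kg

[CO3²⁻] = 0.129 mmol/kg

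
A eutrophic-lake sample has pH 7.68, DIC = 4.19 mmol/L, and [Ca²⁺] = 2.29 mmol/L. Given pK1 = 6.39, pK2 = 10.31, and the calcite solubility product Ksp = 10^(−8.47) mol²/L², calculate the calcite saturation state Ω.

Ω = 6.30

α₂ = 1 / (1 + [H⁺]/K2 + [H⁺]²/(K1K2)) = 1 / (1 + 10^+2.63 + 10^+1.34)
   = 1 / (1 + 426.58 + 21.878) = 1/449.46 = 0.002225
[CO3²⁻] = α₂ × DIC = 0.002225 × 4.19 = 0.009322 mmol/L = 9.322 μmol/L
Ksp = 10^(−8.47) = 3.388×10^-9
Ω = [Ca²⁺][CO3²⁻]/Ksp = (2.29×10^-3)(9.322×10^-6) / 3.388×10^-9 = 6.30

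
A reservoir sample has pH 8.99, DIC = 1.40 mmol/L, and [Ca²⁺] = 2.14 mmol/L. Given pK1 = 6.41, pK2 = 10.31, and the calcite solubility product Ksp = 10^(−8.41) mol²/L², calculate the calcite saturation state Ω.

Ω = 35.1

α₂ = 1 / (1 + [H⁺]/K2 + [H⁺]²/(K1K2)) = 1 / (1 + 10^+1.32 + 10^-1.26)
   = 1 / (1 + 20.893 + 0.054954) = 1/21.948 = 0.04556
[CO3²⁻] = α₂ × DIC = 0.04556 × 1.40 = 0.06379 mmol/L
Ksp = 10^(−8.41) = 3.890×10^-9
Ω = [Ca²⁺][CO3²⁻]/Ksp = (2.14×10^-3)(6.379×10^-5) / 3.890×10^-9 = 35.1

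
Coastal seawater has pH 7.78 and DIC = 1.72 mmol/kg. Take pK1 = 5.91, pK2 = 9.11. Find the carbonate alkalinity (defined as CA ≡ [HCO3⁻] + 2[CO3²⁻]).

CA = 1.77 mmol/kg

CA = [HCO3⁻] + 2[CO3²⁻] = (α₁ + 2α₂)·DIC
At pH 7.78: [H⁺]/K1 = 10^-1.87 = 0.013490, K2/[H⁺] = 10^-1.33 = 0.046774
α₁ = 1/(1 + 0.013490 + 0.046774) = 1/1.0603 = 0.9432; α₂ = α₁·K2/[H⁺] = 0.04412
α₁ + 2α₂ = 1.0314
CA = 1.0314 × 1.72 = 1.77 mmol/kg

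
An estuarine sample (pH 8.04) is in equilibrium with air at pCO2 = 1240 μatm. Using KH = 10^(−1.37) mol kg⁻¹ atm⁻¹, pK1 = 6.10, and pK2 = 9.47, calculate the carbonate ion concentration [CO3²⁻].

[CO3²⁻] = 0.171 mmol/kg

[CO2*] = KH · pCO2 = 10^(−1.37) × 1240×10^-6 = 5.290×10^-5 mol/kg
α₀ = 1/(1 + K1/[H⁺] + K1K2/[H⁺]²) = 1/(1 + 10^+1.94 + 10^+0.51) = 0.01095
DIC = [CO2*]/α₀ = 5.290×10^-5 / 0.01095 = 4.831 mmol/kg
[CO3²⁻] = α₂·DIC; α₂ = 0.03543, so [CO3²⁻] = 0.03543 × 4.831 = 0.171 mmol/kg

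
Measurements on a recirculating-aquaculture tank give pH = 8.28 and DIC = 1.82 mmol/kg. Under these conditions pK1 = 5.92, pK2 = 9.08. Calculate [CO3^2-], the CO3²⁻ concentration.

[CO3²⁻] = 0.248 mmol/kg

α₂ = 1 / (1 + [H⁺]/K2 + [H⁺]²/(K1K2)) = 1 / (1 + 10^+0.80 + 10^-1.56)
   = 1 / (1 + 6.3096 + 0.027542) = 1/7.3371 = 0.1363
[CO3²⁻] = α₂ × DIC = 0.1363 × 1.82 = 0.248 mmol/kg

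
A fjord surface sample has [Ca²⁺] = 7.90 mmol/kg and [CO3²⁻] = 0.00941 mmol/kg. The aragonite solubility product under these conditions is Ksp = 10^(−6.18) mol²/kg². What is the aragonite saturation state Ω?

Ksp = 10^(−6.18) = 6.607×10^-7
Ω = [Ca²⁺][CO3²⁻]/Ksp = (7.90×10^-3)(0.00941×10^-3) / 6.607×10^-7 = 0.113

Ω = 0.113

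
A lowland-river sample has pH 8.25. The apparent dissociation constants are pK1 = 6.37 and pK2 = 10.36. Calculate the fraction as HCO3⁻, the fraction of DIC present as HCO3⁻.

α₁ = 0.979

α₁ = 1 / (1 + [H⁺]/K1 + K2/[H⁺]) = 1 / (1 + 10^-1.88 + 10^-2.11)
   = 1 / (1 + 0.013183 + 0.0077625) = 1/1.0209 = 0.9795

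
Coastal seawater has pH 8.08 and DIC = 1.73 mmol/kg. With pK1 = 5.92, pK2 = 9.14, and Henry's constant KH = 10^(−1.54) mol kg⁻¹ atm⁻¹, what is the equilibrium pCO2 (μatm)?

α₀ = 1 / (1 + K1/[H⁺] + K1K2/[H⁺]²) = 1 / (1 + 10^+2.16 + 10^+1.10)
   = 1 / (1 + 144.54 + 12.589) = 1/158.13 = 0.006324
[CO2*] = α₀ × DIC = 0.006324 × 1.73 = 0.01094 mmol/kg = 10.94 μmol/kg
pCO2 = [CO2*]/KH = 1.094×10^-5 / 2.884×10^-2 = 379 μatm

pCO2 = 379 μatm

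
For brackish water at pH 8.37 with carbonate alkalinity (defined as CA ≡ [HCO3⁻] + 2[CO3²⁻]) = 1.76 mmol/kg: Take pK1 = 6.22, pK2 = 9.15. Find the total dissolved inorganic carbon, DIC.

CA = [HCO3⁻] + 2[CO3²⁻] = (α₁ + 2α₂)·DIC
At pH 8.37: [H⁺]/K1 = 10^-2.15 = 0.0070795, K2/[H⁺] = 10^-0.78 = 0.16596
α₁ = 1/(1 + 0.0070795 + 0.16596) = 1/1.1730 = 0.8525; α₂ = α₁·K2/[H⁺] = 0.1415
α₁ + 2α₂ = 1.1354
DIC = CA / (α₁ + 2α₂) = 1.76 / 1.1354 = 1.55 mmol/kg

DIC = 1.55 mmol/kg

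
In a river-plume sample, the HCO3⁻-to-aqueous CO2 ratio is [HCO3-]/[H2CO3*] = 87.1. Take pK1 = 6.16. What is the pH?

pH = 8.10

From K1 = [H⁺][HCO3-]/[H2CO3*]:  pH = pK1 + log₁₀([HCO3-]/[H2CO3*])
log₁₀(87.1) = +1.940
pH = 6.16 + (+1.940) = 8.10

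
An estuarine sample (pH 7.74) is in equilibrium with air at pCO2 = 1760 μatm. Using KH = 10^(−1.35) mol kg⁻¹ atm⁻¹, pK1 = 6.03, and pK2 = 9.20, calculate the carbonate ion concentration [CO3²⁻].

[CO2*] = KH · pCO2 = 10^(−1.35) × 1760×10^-6 = 7.862×10^-5 mol/kg
α₀ = 1/(1 + K1/[H⁺] + K1K2/[H⁺]²) = 1/(1 + 10^+1.71 + 10^+0.25) = 0.01850
DIC = [CO2*]/α₀ = 7.862×10^-5 / 0.01850 = 4.250 mmol/kg
[CO3²⁻] = α₂·DIC; α₂ = 0.03289, so [CO3²⁻] = 0.03289 × 4.250 = 0.140 mmol/kg

[CO3²⁻] = 0.140 mmol/kg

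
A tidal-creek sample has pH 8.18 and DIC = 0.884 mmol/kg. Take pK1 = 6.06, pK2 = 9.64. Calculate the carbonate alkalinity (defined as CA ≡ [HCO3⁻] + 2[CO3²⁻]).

CA = [HCO3⁻] + 2[CO3²⁻] = (α₁ + 2α₂)·DIC
At pH 8.18: [H⁺]/K1 = 10^-2.12 = 0.0075858, K2/[H⁺] = 10^-1.46 = 0.034674
α₁ = 1/(1 + 0.0075858 + 0.034674) = 1/1.0423 = 0.9595; α₂ = α₁·K2/[H⁺] = 0.03327
α₁ + 2α₂ = 1.0260
CA = 1.0260 × 0.884 = 0.907 mmol/kg

CA = 0.907 mmol/kg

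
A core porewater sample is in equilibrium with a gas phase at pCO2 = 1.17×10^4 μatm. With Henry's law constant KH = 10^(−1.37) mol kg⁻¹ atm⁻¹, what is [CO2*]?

KH = 10^(−1.37) = 4.266×10^-2 mol kg⁻¹ atm⁻¹
[CO2*] = KH · pCO2 = 4.266×10^-2 × 1.17×10^4×10^-6 atm = 4.99×10^-4 mol/kg

[CO2*] = 499 μmol/kg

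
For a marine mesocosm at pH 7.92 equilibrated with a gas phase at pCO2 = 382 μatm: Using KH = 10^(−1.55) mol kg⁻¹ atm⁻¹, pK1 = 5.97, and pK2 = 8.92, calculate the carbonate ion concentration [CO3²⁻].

[CO2*] = KH · pCO2 = 10^(−1.55) × 382×10^-6 = 1.077×10^-5 mol/kg
α₀ = 1/(1 + K1/[H⁺] + K1K2/[H⁺]²) = 1/(1 + 10^+1.95 + 10^+0.95) = 0.01010
DIC = [CO2*]/α₀ = 1.077×10^-5 / 0.01010 = 1.066 mmol/kg
[CO3²⁻] = α₂·DIC; α₂ = 0.08999, so [CO3²⁻] = 0.08999 × 1.066 = 0.0960 mmol/kg

[CO3²⁻] = 0.0960 mmol/kg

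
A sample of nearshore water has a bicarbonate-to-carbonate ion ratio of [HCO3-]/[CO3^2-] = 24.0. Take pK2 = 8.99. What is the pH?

From K2 = [H⁺][CO3^2-]/[HCO3-]:  pH = pK2 − log₁₀([HCO3-]/[CO3^2-])
log₁₀(24.0) = +1.380
pH = 8.99 − (+1.380) = 7.61

pH = 7.61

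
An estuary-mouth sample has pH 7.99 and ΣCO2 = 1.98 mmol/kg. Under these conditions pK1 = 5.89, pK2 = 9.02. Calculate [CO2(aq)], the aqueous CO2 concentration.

α₀ = 1 / (1 + K1/[H⁺] + K1K2/[H⁺]²) = 1 / (1 + 10^+2.10 + 10^+1.07)
   = 1 / (1 + 125.89 + 11.749) = 1/138.64 = 0.007213
[CO2*] = α₀ × DIC = 0.007213 × 1.98 = 0.0143 mmol/kg = 14.3 μmol/kg

[CO2*] = 14.3 μmol/kg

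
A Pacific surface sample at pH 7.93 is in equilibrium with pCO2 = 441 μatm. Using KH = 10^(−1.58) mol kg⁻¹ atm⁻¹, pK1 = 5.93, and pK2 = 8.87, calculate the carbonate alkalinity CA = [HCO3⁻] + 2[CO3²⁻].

[CO2*] = KH · pCO2 = 10^(−1.58) × 441×10^-6 = 1.160×10^-5 mol/kg
α₀ = 1/(1 + K1/[H⁺] + K1K2/[H⁺]²) = 1/(1 + 10^+2.00 + 10^+1.06) = 0.008890
DIC = [CO2*]/α₀ = 1.160×10^-5 / 0.008890 = 1.305 mmol/kg
CA = (α₁ + 2α₂)·DIC = (0.8890 + 2×0.1021) × 1.305 = 1.43 mmol/kg

CA = 1.43 mmol/kg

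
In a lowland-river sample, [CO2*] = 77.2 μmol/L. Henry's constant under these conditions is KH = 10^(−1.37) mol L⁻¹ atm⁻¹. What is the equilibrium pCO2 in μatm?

KH = 10^(−1.37) = 4.266×10^-2 mol L⁻¹ atm⁻¹
pCO2 = [CO2*]/KH = 77.2×10^-6 / 4.266×10^-2 = 1.81×10^-3 atm = 1810 μatm

pCO2 = 1810 μatm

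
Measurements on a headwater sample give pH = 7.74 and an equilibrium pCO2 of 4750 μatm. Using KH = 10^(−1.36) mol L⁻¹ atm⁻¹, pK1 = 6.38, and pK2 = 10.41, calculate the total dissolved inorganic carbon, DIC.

DIC = 4.97 mmol/L

[CO2*] = KH · pCO2 = 10^(−1.36) × 4750×10^-6 = 2.073×10^-4 mol/L
α₀ = 1/(1 + K1/[H⁺] + K1K2/[H⁺]²) = 1/(1 + 10^+1.36 + 10^-1.31) = 0.04174
DIC = [CO2*]/α₀ = 2.073×10^-4 / 0.04174 = 4.97 mmol/L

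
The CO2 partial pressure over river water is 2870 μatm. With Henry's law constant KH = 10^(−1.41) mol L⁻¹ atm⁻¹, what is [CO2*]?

KH = 10^(−1.41) = 3.890×10^-2 mol L⁻¹ atm⁻¹
[CO2*] = KH · pCO2 = 3.890×10^-2 × 2870×10^-6 atm = 1.12×10^-4 mol/L

[CO2*] = 112 μmol/L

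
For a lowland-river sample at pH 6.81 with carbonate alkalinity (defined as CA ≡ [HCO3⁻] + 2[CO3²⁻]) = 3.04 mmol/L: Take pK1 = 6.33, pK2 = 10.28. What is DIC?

CA = [HCO3⁻] + 2[CO3²⁻] = (α₁ + 2α₂)·DIC
At pH 6.81: [H⁺]/K1 = 10^-0.48 = 0.33113, K2/[H⁺] = 10^-3.47 = 0.00033884
α₁ = 1/(1 + 0.33113 + 0.00033884) = 1/1.3315 = 0.7510; α₂ = α₁·K2/[H⁺] = 0.0002545
α₁ + 2α₂ = 0.7516
DIC = CA / (α₁ + 2α₂) = 3.04 / 0.7516 = 4.04 mmol/L

DIC = 4.04 mmol/L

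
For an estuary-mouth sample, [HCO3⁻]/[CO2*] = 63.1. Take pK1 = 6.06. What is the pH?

From K1 = [H⁺][HCO3⁻]/[CO2*]:  pH = pK1 + log₁₀([HCO3⁻]/[CO2*])
log₁₀(63.1) = +1.800
pH = 6.06 + (+1.800) = 7.86

pH = 7.86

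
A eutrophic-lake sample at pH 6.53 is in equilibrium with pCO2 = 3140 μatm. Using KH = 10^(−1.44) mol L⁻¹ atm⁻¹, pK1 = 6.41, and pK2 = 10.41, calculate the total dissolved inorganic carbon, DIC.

[CO2*] = KH · pCO2 = 10^(−1.44) × 3140×10^-6 = 1.140×10^-4 mol/L
α₀ = 1/(1 + K1/[H⁺] + K1K2/[H⁺]²) = 1/(1 + 10^+0.12 + 10^-3.76) = 0.4313
DIC = [CO2*]/α₀ = 1.140×10^-4 / 0.4313 = 0.264 mmol/L

DIC = 0.264 mmol/L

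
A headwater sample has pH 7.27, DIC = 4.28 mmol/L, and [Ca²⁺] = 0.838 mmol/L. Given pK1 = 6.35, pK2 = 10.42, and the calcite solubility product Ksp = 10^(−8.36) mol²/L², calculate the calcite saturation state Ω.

Ω = 0.519

α₂ = 1 / (1 + [H⁺]/K2 + [H⁺]²/(K1K2)) = 1 / (1 + 10^+3.15 + 10^+2.23)
   = 1 / (1 + 1412.5 + 169.82) = 1/1583.4 = 0.0006316
[CO3²⁻] = α₂ × DIC = 0.0006316 × 4.28 = 0.002703 mmol/L = 2.703 μmol/L
Ksp = 10^(−8.36) = 4.365×10^-9
Ω = [Ca²⁺][CO3²⁻]/Ksp = (0.838×10^-3)(2.703×10^-6) / 4.365×10^-9 = 0.519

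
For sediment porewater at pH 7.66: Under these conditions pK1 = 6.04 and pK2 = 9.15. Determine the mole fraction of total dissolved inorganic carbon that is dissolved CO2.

α₀ = 0.0227

α₀ = 1 / (1 + K1/[H⁺] + K1K2/[H⁺]²) = 1 / (1 + 10^+1.62 + 10^+0.13)
   = 1 / (1 + 41.687 + 1.3490) = 1/44.036 = 0.02271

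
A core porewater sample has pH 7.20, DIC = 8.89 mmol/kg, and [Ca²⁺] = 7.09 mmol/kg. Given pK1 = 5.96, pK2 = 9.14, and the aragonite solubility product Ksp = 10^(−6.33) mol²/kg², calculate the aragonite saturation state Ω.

α₂ = 1 / (1 + [H⁺]/K2 + [H⁺]²/(K1K2)) = 1 / (1 + 10^+1.94 + 10^+0.70)
   = 1 / (1 + 87.096 + 5.0119) = 1/93.108 = 0.01074
[CO3²⁻] = α₂ × DIC = 0.01074 × 8.89 = 0.09548 mmol/kg
Ksp = 10^(−6.33) = 4.677×10^-7
Ω = [Ca²⁺][CO3²⁻]/Ksp = (7.09×10^-3)(9.548×10^-5) / 4.677×10^-7 = 1.45

Ω = 1.45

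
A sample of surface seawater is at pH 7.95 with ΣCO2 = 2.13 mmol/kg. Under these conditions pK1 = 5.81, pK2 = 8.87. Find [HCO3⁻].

α₁ = 1 / (1 + [H⁺]/K1 + K2/[H⁺]) = 1 / (1 + 10^-2.14 + 10^-0.92)
   = 1 / (1 + 0.0072444 + 0.12023) = 1/1.1275 = 0.8869
[HCO3⁻] = α₁ × DIC = 0.8869 × 2.13 = 1.89 mmol/kg

[HCO3⁻] = 1.89 mmol/kg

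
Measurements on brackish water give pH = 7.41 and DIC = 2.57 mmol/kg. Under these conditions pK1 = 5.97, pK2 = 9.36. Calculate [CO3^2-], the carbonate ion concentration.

[CO3²⁻] = 0.0275 mmol/kg

α₂ = 1 / (1 + [H⁺]/K2 + [H⁺]²/(K1K2)) = 1 / (1 + 10^+1.95 + 10^+0.51)
   = 1 / (1 + 89.125 + 3.2359) = 1/93.361 = 0.01071
[CO3²⁻] = α₂ × DIC = 0.01071 × 2.57 = 0.0275 mmol/kg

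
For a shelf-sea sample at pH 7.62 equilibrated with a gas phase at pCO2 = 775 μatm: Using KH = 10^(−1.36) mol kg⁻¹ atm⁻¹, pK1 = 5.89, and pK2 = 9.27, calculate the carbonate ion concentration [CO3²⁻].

[CO3²⁻] = 0.0407 mmol/kg

[CO2*] = KH · pCO2 = 10^(−1.36) × 775×10^-6 = 3.383×10^-5 mol/kg
α₀ = 1/(1 + K1/[H⁺] + K1K2/[H⁺]²) = 1/(1 + 10^+1.73 + 10^+0.08) = 0.01789
DIC = [CO2*]/α₀ = 3.383×10^-5 / 0.01789 = 1.891 mmol/kg
[CO3²⁻] = α₂·DIC; α₂ = 0.02151, so [CO3²⁻] = 0.02151 × 1.891 = 0.0407 mmol/kg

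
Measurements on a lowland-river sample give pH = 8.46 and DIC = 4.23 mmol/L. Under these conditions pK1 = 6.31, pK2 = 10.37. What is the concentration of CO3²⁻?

[CO3²⁻] = 0.0511 mmol/L

α₂ = 1 / (1 + [H⁺]/K2 + [H⁺]²/(K1K2)) = 1 / (1 + 10^+1.91 + 10^-0.24)
   = 1 / (1 + 81.283 + 0.57544) = 1/82.858 = 0.01207
[CO3²⁻] = α₂ × DIC = 0.01207 × 4.23 = 0.0511 mmol/L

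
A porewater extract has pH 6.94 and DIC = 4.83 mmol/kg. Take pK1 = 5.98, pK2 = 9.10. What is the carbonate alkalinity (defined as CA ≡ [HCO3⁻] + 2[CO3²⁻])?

CA = [HCO3⁻] + 2[CO3²⁻] = (α₁ + 2α₂)·DIC
At pH 6.94: [H⁺]/K1 = 10^-0.96 = 0.10965, K2/[H⁺] = 10^-2.16 = 0.0069183
α₁ = 1/(1 + 0.10965 + 0.0069183) = 1/1.1166 = 0.8956; α₂ = α₁·K2/[H⁺] = 0.006196
α₁ + 2α₂ = 0.9080
CA = 0.9080 × 4.83 = 4.39 mmol/kg

CA = 4.39 mmol/kg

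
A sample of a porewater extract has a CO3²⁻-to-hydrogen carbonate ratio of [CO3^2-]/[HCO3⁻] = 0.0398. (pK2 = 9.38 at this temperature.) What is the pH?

From K2 = [H⁺][CO3^2-]/[HCO3⁻]:  pH = pK2 + log₁₀([CO3^2-]/[HCO3⁻])
log₁₀(0.0398) = -1.400
pH = 9.38 + (-1.400) = 7.98

pH = 7.98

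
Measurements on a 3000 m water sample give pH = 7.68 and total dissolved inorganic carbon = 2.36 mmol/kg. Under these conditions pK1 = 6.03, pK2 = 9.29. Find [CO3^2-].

α₂ = 1 / (1 + [H⁺]/K2 + [H⁺]²/(K1K2)) = 1 / (1 + 10^+1.61 + 10^-0.04)
   = 1 / (1 + 40.738 + 0.91201) = 1/42.650 = 0.02345
[CO3²⁻] = α₂ × DIC = 0.02345 × 2.36 = 0.0553 mmol/kg

[CO3²⁻] = 0.0553 mmol/kg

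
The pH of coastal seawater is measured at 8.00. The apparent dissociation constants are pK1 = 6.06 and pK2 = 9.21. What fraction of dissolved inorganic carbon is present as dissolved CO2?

α₀ = 1 / (1 + K1/[H⁺] + K1K2/[H⁺]²) = 1 / (1 + 10^+1.94 + 10^+0.73)
   = 1 / (1 + 87.096 + 5.3703) = 1/93.467 = 0.01070

α₀ = 0.0107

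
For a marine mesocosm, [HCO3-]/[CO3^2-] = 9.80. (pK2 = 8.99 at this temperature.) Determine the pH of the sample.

pH = 8.00

From K2 = [H⁺][CO3^2-]/[HCO3-]:  pH = pK2 − log₁₀([HCO3-]/[CO3^2-])
log₁₀(9.80) = +0.991
pH = 8.99 − (+0.991) = 8.00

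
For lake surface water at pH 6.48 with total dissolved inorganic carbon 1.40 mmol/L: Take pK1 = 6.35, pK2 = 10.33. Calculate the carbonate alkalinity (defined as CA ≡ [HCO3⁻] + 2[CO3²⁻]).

CA = 0.804 mmol/L

CA = [HCO3⁻] + 2[CO3²⁻] = (α₁ + 2α₂)·DIC
At pH 6.48: [H⁺]/K1 = 10^-0.13 = 0.74131, K2/[H⁺] = 10^-3.85 = 0.00014125
α₁ = 1/(1 + 0.74131 + 0.00014125) = 1/1.7415 = 0.5742; α₂ = α₁·K2/[H⁺] = 8.111×10^-5
α₁ + 2α₂ = 0.5744
CA = 0.5744 × 1.40 = 0.804 mmol/L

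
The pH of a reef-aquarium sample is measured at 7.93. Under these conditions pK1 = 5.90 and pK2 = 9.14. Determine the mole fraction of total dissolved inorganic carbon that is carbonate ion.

α₂ = 0.0576

α₂ = 1 / (1 + [H⁺]/K2 + [H⁺]²/(K1K2)) = 1 / (1 + 10^+1.21 + 10^-0.82)
   = 1 / (1 + 16.218 + 0.15136) = 1/17.369 = 0.05757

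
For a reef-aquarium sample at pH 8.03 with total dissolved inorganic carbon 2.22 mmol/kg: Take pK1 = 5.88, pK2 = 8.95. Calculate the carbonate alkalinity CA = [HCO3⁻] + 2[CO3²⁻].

CA = 2.44 mmol/kg

CA = [HCO3⁻] + 2[CO3²⁻] = (α₁ + 2α₂)·DIC
At pH 8.03: [H⁺]/K1 = 10^-2.15 = 0.0070795, K2/[H⁺] = 10^-0.92 = 0.12023
α₁ = 1/(1 + 0.0070795 + 0.12023) = 1/1.1273 = 0.8871; α₂ = α₁·K2/[H⁺] = 0.1066
α₁ + 2α₂ = 1.1004
CA = 1.1004 × 2.22 = 2.44 mmol/kg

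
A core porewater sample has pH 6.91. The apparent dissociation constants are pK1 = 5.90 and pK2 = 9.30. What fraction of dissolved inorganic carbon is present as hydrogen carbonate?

α₁ = 0.908

α₁ = 1 / (1 + [H⁺]/K1 + K2/[H⁺]) = 1 / (1 + 10^-1.01 + 10^-2.39)
   = 1 / (1 + 0.097724 + 0.0040738) = 1/1.1018 = 0.9076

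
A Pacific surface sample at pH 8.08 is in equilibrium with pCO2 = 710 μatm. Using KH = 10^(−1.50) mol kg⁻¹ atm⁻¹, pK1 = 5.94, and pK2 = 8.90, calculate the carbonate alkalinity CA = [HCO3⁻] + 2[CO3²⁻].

[CO2*] = KH · pCO2 = 10^(−1.50) × 710×10^-6 = 2.245×10^-5 mol/kg
α₀ = 1/(1 + K1/[H⁺] + K1K2/[H⁺]²) = 1/(1 + 10^+2.14 + 10^+1.32) = 0.006253
DIC = [CO2*]/α₀ = 2.245×10^-5 / 0.006253 = 3.591 mmol/kg
CA = (α₁ + 2α₂)·DIC = (0.8631 + 2×0.1306) × 3.591 = 4.04 mmol/kg

CA = 4.04 mmol/kg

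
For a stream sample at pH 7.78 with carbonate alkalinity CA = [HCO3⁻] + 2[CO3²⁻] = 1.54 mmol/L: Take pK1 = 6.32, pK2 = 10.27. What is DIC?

CA = [HCO3⁻] + 2[CO3²⁻] = (α₁ + 2α₂)·DIC
At pH 7.78: [H⁺]/K1 = 10^-1.46 = 0.034674, K2/[H⁺] = 10^-2.49 = 0.0032359
α₁ = 1/(1 + 0.034674 + 0.0032359) = 1/1.0379 = 0.9635; α₂ = α₁·K2/[H⁺] = 0.003118
α₁ + 2α₂ = 0.9697
DIC = CA / (α₁ + 2α₂) = 1.54 / 0.9697 = 1.59 mmol/L

DIC = 1.59 mmol/L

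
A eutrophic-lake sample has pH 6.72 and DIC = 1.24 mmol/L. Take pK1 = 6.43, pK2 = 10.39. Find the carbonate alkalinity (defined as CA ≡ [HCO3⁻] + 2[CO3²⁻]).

CA = [HCO3⁻] + 2[CO3²⁻] = (α₁ + 2α₂)·DIC
At pH 6.72: [H⁺]/K1 = 10^-0.29 = 0.51286, K2/[H⁺] = 10^-3.67 = 0.00021380
α₁ = 1/(1 + 0.51286 + 0.00021380) = 1/1.5131 = 0.6609; α₂ = α₁·K2/[H⁺] = 0.0001413
α₁ + 2α₂ = 0.6612
CA = 0.6612 × 1.24 = 0.820 mmol/L

CA = 0.820 mmol/L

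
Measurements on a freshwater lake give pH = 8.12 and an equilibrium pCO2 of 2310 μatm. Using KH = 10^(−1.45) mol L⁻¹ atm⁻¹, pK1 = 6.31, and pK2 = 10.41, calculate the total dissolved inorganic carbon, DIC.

DIC = 5.40 mmol/L

[CO2*] = KH · pCO2 = 10^(−1.45) × 2310×10^-6 = 8.196×10^-5 mol/L
α₀ = 1/(1 + K1/[H⁺] + K1K2/[H⁺]²) = 1/(1 + 10^+1.81 + 10^-0.48) = 0.01518
DIC = [CO2*]/α₀ = 8.196×10^-5 / 0.01518 = 5.40 mmol/L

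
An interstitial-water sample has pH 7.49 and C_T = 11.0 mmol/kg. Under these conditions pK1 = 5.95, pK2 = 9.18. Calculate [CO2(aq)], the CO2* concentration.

[CO2*] = 0.302 mmol/kg

α₀ = 1 / (1 + K1/[H⁺] + K1K2/[H⁺]²) = 1 / (1 + 10^+1.54 + 10^-0.15)
   = 1 / (1 + 34.674 + 0.70795) = 1/36.382 = 0.02749
[CO2*] = α₀ × DIC = 0.02749 × 11.0 = 0.302 mmol/kg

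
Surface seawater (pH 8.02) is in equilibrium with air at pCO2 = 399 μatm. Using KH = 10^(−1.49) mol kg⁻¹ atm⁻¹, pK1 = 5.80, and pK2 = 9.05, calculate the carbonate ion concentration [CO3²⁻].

[CO3²⁻] = 0.200 mmol/kg

[CO2*] = KH · pCO2 = 10^(−1.49) × 399×10^-6 = 1.291×10^-5 mol/kg
α₀ = 1/(1 + K1/[H⁺] + K1K2/[H⁺]²) = 1/(1 + 10^+2.22 + 10^+1.19) = 0.005481
DIC = [CO2*]/α₀ = 1.291×10^-5 / 0.005481 = 2.356 mmol/kg
[CO3²⁻] = α₂·DIC; α₂ = 0.08489, so [CO3²⁻] = 0.08489 × 2.356 = 0.200 mmol/kg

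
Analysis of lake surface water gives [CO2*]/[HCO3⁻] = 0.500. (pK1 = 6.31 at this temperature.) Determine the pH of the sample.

pH = 6.61

From K1 = [H⁺][HCO3⁻]/[CO2*]:  pH = pK1 − log₁₀([CO2*]/[HCO3⁻])
log₁₀(0.500) = -0.301
pH = 6.31 − (-0.301) = 6.61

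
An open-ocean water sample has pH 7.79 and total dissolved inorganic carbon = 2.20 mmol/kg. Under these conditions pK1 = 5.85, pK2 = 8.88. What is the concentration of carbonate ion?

[CO3²⁻] = 0.164 mmol/kg

α₂ = 1 / (1 + [H⁺]/K2 + [H⁺]²/(K1K2)) = 1 / (1 + 10^+1.09 + 10^-0.85)
   = 1 / (1 + 12.303 + 0.14125) = 1/13.444 = 0.07438
[CO3²⁻] = α₂ × DIC = 0.07438 × 2.20 = 0.164 mmol/kg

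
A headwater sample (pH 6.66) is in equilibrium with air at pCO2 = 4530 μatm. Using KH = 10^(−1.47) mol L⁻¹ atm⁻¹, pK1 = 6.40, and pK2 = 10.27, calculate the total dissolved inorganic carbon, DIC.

[CO2*] = KH · pCO2 = 10^(−1.47) × 4530×10^-6 = 1.535×10^-4 mol/L
α₀ = 1/(1 + K1/[H⁺] + K1K2/[H⁺]²) = 1/(1 + 10^+0.26 + 10^-3.35) = 0.3546
DIC = [CO2*]/α₀ = 1.535×10^-4 / 0.3546 = 0.433 mmol/L

DIC = 0.433 mmol/L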